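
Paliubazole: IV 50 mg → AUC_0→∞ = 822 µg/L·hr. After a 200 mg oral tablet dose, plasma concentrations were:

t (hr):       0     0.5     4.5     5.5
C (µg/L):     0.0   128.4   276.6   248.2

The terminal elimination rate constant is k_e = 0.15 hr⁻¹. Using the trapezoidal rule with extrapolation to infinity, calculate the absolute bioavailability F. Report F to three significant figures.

Trapezoidal AUC_0→5.5 (oral tablet):
  [0→0.5]: (0.0+128.4)/2 × 0.5 = 32.1
  [0.5→4.5]: (128.4+276.6)/2 × 4 = 810.0
  [4.5→5.5]: (276.6+248.2)/2 × 1 = 262.4
  Sum = 1104.5 µg/L·hr
Tail: C_last/k_e = 248.2/0.15 = 1654.667
AUC_0→∞ (oral tablet) = 1104.5 + 1654.667 = 2759.167 µg/L·hr
F = (AUC_ev/D_ev)/(AUC_iv/D_iv) = (2759.167/200)/(822/50) = 13.795835/16.44 = 0.8392

F = 0.839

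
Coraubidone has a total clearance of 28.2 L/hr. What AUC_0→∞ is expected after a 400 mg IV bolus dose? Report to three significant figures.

AUC_0→∞ = Dose_iv / CL
        = 400 / 28.2 = 14.1844 mg/L·hr

AUC = 14.2 mg/L·hr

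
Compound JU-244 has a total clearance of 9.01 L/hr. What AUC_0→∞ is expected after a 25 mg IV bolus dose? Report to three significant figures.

AUC_0→∞ = Dose_iv / CL
        = 25 / 9.01 = 2.77469 mg/L·hr

AUC = 2.77 mg/L·hr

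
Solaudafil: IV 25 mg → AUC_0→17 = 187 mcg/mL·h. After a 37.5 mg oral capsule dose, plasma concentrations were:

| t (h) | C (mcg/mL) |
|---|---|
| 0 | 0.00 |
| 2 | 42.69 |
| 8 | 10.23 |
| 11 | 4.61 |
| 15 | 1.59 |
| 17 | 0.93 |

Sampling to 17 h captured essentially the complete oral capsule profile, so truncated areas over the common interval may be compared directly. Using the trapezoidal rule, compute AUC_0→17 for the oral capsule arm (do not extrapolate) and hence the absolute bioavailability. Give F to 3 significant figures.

Trapezoidal AUC_0→17 (oral capsule):
  [0→2]: (0.00+42.69)/2 × 2 = 42.69
  [2→8]: (42.69+10.23)/2 × 6 = 158.76
  [8→11]: (10.23+4.61)/2 × 3 = 22.26
  [11→15]: (4.61+1.59)/2 × 4 = 12.4
  [15→17]: (1.59+0.93)/2 × 2 = 2.52
  Sum = 238.63 mcg/mL·h
F = (AUC_ev/D_ev)/(AUC_iv/D_iv) = (238.63/37.5)/(187/25) = 6.36347/7.48 = 0.8507

F = 0.851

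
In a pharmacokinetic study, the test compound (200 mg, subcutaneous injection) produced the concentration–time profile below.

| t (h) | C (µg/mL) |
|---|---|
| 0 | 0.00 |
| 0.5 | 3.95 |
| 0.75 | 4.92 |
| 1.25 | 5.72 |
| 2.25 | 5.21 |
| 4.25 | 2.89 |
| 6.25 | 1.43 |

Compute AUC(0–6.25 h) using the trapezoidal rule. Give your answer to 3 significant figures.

Trapezoidal AUC_0→6.25:
  [0→0.5]: (0.00+3.95)/2 × 0.5 = 0.9875
  [0.5→0.75]: (3.95+4.92)/2 × 0.25 = 1.10875
  [0.75→1.25]: (4.92+5.72)/2 × 0.5 = 2.66
  [1.25→2.25]: (5.72+5.21)/2 × 1 = 5.465
  [2.25→4.25]: (5.21+2.89)/2 × 2 = 8.1
  [4.25→6.25]: (2.89+1.43)/2 × 2 = 4.32
  Sum = 22.64125 µg/mL·h

AUC = 22.6 µg/mL·h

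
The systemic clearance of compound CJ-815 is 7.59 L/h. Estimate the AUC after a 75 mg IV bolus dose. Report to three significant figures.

AUC = 9.88 mg/L·h

AUC_0→∞ = Dose_iv / CL
        = 75 / 7.59 = 9.88142 mg/L·h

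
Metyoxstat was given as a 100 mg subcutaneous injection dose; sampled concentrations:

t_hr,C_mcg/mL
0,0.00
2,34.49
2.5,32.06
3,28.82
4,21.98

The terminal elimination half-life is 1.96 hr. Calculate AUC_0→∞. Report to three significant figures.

AUC = 154 mcg/mL·hr

Trapezoidal AUC_0→4:
  [0→2]: (0.00+34.49)/2 × 2 = 34.49
  [2→2.5]: (34.49+32.06)/2 × 0.5 = 16.6375
  [2.5→3]: (32.06+28.82)/2 × 0.5 = 15.22
  [3→4]: (28.82+21.98)/2 × 1 = 25.4
  Sum = 91.7475 mcg/mL·hr
k_e = ln2 / t½ = 0.693147 / 1.96 = 0.3536 hr^-1
Extrapolated tail: C_last / k_e = 21.98 / 0.3536 = 62.161
AUC_0→∞ = 91.7475 + 62.161 = 153.9085 mcg/mL·hr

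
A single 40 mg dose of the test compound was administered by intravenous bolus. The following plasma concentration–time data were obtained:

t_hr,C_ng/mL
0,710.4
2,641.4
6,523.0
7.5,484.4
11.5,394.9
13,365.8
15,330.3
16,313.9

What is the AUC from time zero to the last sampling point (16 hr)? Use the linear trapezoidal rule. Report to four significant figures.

Trapezoidal AUC_0→16:
  [0→2]: (710.4+641.4)/2 × 2 = 1351.8
  [2→6]: (641.4+523.0)/2 × 4 = 2328.8
  [6→7.5]: (523.0+484.4)/2 × 1.5 = 755.55
  [7.5→11.5]: (484.4+394.9)/2 × 4 = 1758.6
  [11.5→13]: (394.9+365.8)/2 × 1.5 = 570.525
  [13→15]: (365.8+330.3)/2 × 2 = 696.1
  [15→16]: (330.3+313.9)/2 × 1 = 322.1
  Sum = 7783.475 ng/mL·hr

AUC = 7783 ng/mL·hr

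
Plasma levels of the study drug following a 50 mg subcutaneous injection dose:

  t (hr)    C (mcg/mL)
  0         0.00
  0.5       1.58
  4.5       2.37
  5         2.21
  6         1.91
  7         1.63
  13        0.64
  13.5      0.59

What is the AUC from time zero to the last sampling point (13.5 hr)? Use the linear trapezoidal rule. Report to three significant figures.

AUC = 20.4 mcg/mL·hr

Trapezoidal AUC_0→13.5:
  [0→0.5]: (0.00+1.58)/2 × 0.5 = 0.395
  [0.5→4.5]: (1.58+2.37)/2 × 4 = 7.9
  [4.5→5]: (2.37+2.21)/2 × 0.5 = 1.145
  [5→6]: (2.21+1.91)/2 × 1 = 2.06
  [6→7]: (1.91+1.63)/2 × 1 = 1.77
  [7→13]: (1.63+0.64)/2 × 6 = 6.81
  [13→13.5]: (0.64+0.59)/2 × 0.5 = 0.3075
  Sum = 20.3875 mcg/mL·hr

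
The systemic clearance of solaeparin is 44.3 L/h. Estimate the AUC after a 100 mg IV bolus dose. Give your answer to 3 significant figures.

AUC = 2.26 mg/L·h

AUC_0→∞ = Dose_iv / CL
        = 100 / 44.3 = 2.25734 mg/L·h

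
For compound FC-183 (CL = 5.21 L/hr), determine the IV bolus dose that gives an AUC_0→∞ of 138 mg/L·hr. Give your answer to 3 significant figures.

Dose_iv = CL × AUC_0→∞
     = 5.21 × 138 = 718.98 mg

Dose = 719 mg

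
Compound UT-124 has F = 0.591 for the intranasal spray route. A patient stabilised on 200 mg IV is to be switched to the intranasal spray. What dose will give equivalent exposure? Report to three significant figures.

For equal systemic exposure: F × D_ev = D_iv
D_ev = D_iv / F = 200 / 0.591 = 338.409 mg

D_intranasal = 338 mg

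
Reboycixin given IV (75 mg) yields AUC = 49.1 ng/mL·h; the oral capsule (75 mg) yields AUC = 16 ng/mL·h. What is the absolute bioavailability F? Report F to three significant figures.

F = 0.326

F = (AUC_ev / D_ev) / (AUC_iv / D_iv)
  = (16/75) / (49.1/75)
  = 0.213333 / 0.654667 = 0.3259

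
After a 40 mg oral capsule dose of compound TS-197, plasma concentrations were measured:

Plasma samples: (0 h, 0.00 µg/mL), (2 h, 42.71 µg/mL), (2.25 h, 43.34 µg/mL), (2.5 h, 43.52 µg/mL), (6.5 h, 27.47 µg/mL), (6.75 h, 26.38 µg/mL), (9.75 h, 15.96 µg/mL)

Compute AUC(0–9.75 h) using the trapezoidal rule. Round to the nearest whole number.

AUC = 277 µg/mL·h

Trapezoidal AUC_0→9.75:
  [0→2]: (0.00+42.71)/2 × 2 = 42.71
  [2→2.25]: (42.71+43.34)/2 × 0.25 = 10.75625
  [2.25→2.5]: (43.34+43.52)/2 × 0.25 = 10.8575
  [2.5→6.5]: (43.52+27.47)/2 × 4 = 141.98
  [6.5→6.75]: (27.47+26.38)/2 × 0.25 = 6.73125
  [6.75→9.75]: (26.38+15.96)/2 × 3 = 63.51
  Sum = 276.545 µg/mL·h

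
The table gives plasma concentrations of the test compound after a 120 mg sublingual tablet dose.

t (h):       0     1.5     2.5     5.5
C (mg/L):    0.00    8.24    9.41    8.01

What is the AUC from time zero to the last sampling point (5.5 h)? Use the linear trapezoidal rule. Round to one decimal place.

AUC = 41.1 mg/L·h

Trapezoidal AUC_0→5.5:
  [0→1.5]: (0.00+8.24)/2 × 1.5 = 6.18
  [1.5→2.5]: (8.24+9.41)/2 × 1 = 8.825
  [2.5→5.5]: (9.41+8.01)/2 × 3 = 26.13
  Sum = 41.135 mg/L·h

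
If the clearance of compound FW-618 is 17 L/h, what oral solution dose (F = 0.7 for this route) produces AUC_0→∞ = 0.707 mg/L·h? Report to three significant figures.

Dose = 17.2 mg

Dose = CL × AUC_0→∞ / F
     = 17 × 0.707 / 0.7 = 17.17 mg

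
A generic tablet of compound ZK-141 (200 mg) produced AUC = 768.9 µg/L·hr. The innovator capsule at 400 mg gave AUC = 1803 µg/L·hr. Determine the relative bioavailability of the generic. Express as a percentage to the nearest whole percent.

F_rel = (AUC_test/D_test) / (AUC_ref/D_ref)
      = (768.9/200) / (1803/400)
      = 3.8445 / 4.5075 = 0.8529 = 85.29%

F_rel = 85%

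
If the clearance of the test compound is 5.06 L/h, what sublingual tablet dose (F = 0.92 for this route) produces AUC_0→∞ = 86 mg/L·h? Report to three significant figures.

Dose = 473 mg

Dose = CL × AUC_0→∞ / F
     = 5.06 × 86 / 0.92 = 473 mg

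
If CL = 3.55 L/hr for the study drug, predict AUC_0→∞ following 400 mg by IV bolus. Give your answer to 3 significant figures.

AUC = 113 mg/L·hr

AUC_0→∞ = Dose_iv / CL
        = 400 / 3.55 = 112.676 mg/L·hr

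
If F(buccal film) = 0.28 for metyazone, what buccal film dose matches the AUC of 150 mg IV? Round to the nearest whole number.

For equal systemic exposure: F × D_ev = D_iv
D_ev = D_iv / F = 150 / 0.28 = 535.714 mg

D_buccal = 536 mg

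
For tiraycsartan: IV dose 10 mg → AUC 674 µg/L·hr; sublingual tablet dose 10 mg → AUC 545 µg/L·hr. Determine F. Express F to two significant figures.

F = 0.81

F = (AUC_ev / D_ev) / (AUC_iv / D_iv)
  = (545/10) / (674/10)
  = 54.5 / 67.4 = 0.8086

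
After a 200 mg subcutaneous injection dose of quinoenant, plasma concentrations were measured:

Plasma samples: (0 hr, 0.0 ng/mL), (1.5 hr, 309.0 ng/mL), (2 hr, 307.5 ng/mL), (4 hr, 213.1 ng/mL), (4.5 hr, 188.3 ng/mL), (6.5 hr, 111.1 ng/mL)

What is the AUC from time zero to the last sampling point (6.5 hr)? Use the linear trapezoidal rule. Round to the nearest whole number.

AUC = 1306 ng/mL·hr

Trapezoidal AUC_0→6.5:
  [0→1.5]: (0.0+309.0)/2 × 1.5 = 231.75
  [1.5→2]: (309.0+307.5)/2 × 0.5 = 154.125
  [2→4]: (307.5+213.1)/2 × 2 = 520.6
  [4→4.5]: (213.1+188.3)/2 × 0.5 = 100.35
  [4.5→6.5]: (188.3+111.1)/2 × 2 = 299.4
  Sum = 1306.225 ng/mL·hr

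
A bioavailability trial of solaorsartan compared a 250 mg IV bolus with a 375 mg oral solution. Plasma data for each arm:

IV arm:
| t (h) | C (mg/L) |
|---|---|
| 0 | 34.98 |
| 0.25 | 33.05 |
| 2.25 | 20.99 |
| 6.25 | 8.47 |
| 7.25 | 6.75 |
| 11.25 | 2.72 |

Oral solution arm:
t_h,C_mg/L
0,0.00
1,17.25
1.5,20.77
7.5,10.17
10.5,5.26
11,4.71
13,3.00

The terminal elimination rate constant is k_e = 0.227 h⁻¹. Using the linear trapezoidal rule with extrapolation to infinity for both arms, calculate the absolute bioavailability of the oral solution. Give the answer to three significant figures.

Trapezoidal AUC_0→11.25 (IV):
  [0→0.25]: (34.98+33.05)/2 × 0.25 = 8.50375
  [0.25→2.25]: (33.05+20.99)/2 × 2 = 54.04
  [2.25→6.25]: (20.99+8.47)/2 × 4 = 58.92
  [6.25→7.25]: (8.47+6.75)/2 × 1 = 7.61
  [7.25→11.25]: (6.75+2.72)/2 × 4 = 18.94
  Sum = 148.01375 mg/L·h
IV tail: 2.72/0.227 = 11.982; AUC_iv,0→∞ = 148.01375 + 11.982 = 159.99575 mg/L·h
Trapezoidal AUC_0→13 (oral solution):
  [0→1]: (0.00+17.25)/2 × 1 = 8.625
  [1→1.5]: (17.25+20.77)/2 × 0.5 = 9.505
  [1.5→7.5]: (20.77+10.17)/2 × 6 = 92.82
  [7.5→10.5]: (10.17+5.26)/2 × 3 = 23.145
  [10.5→11]: (5.26+4.71)/2 × 0.5 = 2.4925
  [11→13]: (4.71+3.00)/2 × 2 = 7.71
  Sum = 144.2975 mg/L·h
oral solution tail: 3.00/0.227 = 13.216; AUC_ev,0→∞ = 144.2975 + 13.216 = 157.5135 mg/L·h
F = (AUC_ev/D_ev)/(AUC_iv/D_iv) = (157.5135/375)/(159.99575/250) = 0.420036/0.639983 = 0.6563

F = 0.656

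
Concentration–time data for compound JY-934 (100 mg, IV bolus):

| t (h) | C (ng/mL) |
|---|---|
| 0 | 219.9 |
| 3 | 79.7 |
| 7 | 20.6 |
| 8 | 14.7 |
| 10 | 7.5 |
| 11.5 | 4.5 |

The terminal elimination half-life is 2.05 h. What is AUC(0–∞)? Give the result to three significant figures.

AUC = 712 ng/mL·h

Trapezoidal AUC_0→11.5:
  [0→3]: (219.9+79.7)/2 × 3 = 449.4
  [3→7]: (79.7+20.6)/2 × 4 = 200.6
  [7→8]: (20.6+14.7)/2 × 1 = 17.65
  [8→10]: (14.7+7.5)/2 × 2 = 22.2
  [10→11.5]: (7.5+4.5)/2 × 1.5 = 9.0
  Sum = 698.85 ng/mL·h
k_e = ln2 / t½ = 0.693147 / 2.05 = 0.3381 h^-1
Extrapolated tail: C_last / k_e = 4.5 / 0.3381 = 13.310
AUC_0→∞ = 698.85 + 13.310 = 712.16 ng/mL·h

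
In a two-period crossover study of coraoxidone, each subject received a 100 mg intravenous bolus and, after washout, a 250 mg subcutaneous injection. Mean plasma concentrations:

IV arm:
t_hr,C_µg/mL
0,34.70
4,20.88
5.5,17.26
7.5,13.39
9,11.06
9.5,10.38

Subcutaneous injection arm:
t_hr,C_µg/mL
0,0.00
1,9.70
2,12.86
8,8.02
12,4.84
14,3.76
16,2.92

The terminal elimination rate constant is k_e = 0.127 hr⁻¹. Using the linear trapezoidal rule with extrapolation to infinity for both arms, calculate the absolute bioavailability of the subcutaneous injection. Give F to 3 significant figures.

Trapezoidal AUC_0→9.5 (IV):
  [0→4]: (34.70+20.88)/2 × 4 = 111.16
  [4→5.5]: (20.88+17.26)/2 × 1.5 = 28.605
  [5.5→7.5]: (17.26+13.39)/2 × 2 = 30.65
  [7.5→9]: (13.39+11.06)/2 × 1.5 = 18.3375
  [9→9.5]: (11.06+10.38)/2 × 0.5 = 5.36
  Sum = 194.1125 µg/mL·hr
IV tail: 10.38/0.127 = 81.732; AUC_iv,0→∞ = 194.1125 + 81.732 = 275.8445 µg/mL·hr
Trapezoidal AUC_0→16 (subcutaneous injection):
  [0→1]: (0.00+9.70)/2 × 1 = 4.85
  [1→2]: (9.70+12.86)/2 × 1 = 11.28
  [2→8]: (12.86+8.02)/2 × 6 = 62.64
  [8→12]: (8.02+4.84)/2 × 4 = 25.72
  [12→14]: (4.84+3.76)/2 × 2 = 8.6
  [14→16]: (3.76+2.92)/2 × 2 = 6.68
  Sum = 119.77 µg/mL·hr
subcutaneous injection tail: 2.92/0.127 = 22.992; AUC_ev,0→∞ = 119.77 + 22.992 = 142.762 µg/mL·hr
F = (AUC_ev/D_ev)/(AUC_iv/D_iv) = (142.762/250)/(275.8445/100) = 0.571048/2.758445 = 0.2070

F = 0.207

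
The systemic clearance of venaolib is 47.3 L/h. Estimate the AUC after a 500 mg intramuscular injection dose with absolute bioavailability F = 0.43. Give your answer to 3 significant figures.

AUC_0→∞ = F × Dose / CL
        = 0.43 × 500 / 47.3 = 4.54545 mg/L·h

AUC = 4.55 mg/L·h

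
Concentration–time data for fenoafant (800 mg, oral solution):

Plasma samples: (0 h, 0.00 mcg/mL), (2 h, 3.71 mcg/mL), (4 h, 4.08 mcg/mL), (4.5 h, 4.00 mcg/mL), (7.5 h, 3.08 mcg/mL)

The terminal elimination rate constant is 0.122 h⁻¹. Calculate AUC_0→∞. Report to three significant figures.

AUC = 49.4 mcg/mL·h

Trapezoidal AUC_0→7.5:
  [0→2]: (0.00+3.71)/2 × 2 = 3.71
  [2→4]: (3.71+4.08)/2 × 2 = 7.79
  [4→4.5]: (4.08+4.00)/2 × 0.5 = 2.02
  [4.5→7.5]: (4.00+3.08)/2 × 3 = 10.62
  Sum = 24.14 mcg/mL·h
Extrapolated tail: C_last / k_e = 3.08 / 0.122 = 25.246
AUC_0→∞ = 24.14 + 25.246 = 49.386 mcg/mL·h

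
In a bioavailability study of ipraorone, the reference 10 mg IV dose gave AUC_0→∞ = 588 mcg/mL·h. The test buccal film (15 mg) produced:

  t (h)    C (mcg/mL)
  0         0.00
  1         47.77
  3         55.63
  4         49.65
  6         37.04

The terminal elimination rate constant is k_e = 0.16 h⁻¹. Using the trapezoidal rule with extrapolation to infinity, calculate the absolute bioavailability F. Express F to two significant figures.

F = 0.56

Trapezoidal AUC_0→6 (buccal film):
  [0→1]: (0.00+47.77)/2 × 1 = 23.885
  [1→3]: (47.77+55.63)/2 × 2 = 103.4
  [3→4]: (55.63+49.65)/2 × 1 = 52.64
  [4→6]: (49.65+37.04)/2 × 2 = 86.69
  Sum = 266.615 mcg/mL·h
Tail: C_last/k_e = 37.04/0.16 = 231.500
AUC_0→∞ (buccal film) = 266.615 + 231.500 = 498.115 mcg/mL·h
F = (AUC_ev/D_ev)/(AUC_iv/D_iv) = (498.115/15)/(588/10) = 33.2077/58.8 = 0.5648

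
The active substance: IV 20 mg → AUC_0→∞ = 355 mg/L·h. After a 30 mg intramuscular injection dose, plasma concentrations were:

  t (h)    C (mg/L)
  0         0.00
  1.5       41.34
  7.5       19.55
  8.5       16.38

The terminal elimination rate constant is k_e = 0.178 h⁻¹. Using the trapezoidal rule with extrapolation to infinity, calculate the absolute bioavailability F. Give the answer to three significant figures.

Trapezoidal AUC_0→8.5 (intramuscular injection):
  [0→1.5]: (0.00+41.34)/2 × 1.5 = 31.005
  [1.5→7.5]: (41.34+19.55)/2 × 6 = 182.67
  [7.5→8.5]: (19.55+16.38)/2 × 1 = 17.965
  Sum = 231.64 mg/L·h
Tail: C_last/k_e = 16.38/0.178 = 92.022
AUC_0→∞ (intramuscular injection) = 231.64 + 92.022 = 323.662 mg/L·h
F = (AUC_ev/D_ev)/(AUC_iv/D_iv) = (323.662/30)/(355/20) = 10.7887/17.75 = 0.6078

F = 0.608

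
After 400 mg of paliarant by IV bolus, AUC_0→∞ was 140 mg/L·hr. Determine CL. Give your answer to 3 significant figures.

CL = 2.86 L/hr

CL = Dose_iv / AUC_0→∞
   = 400 / 140 = 2.85714 L/hr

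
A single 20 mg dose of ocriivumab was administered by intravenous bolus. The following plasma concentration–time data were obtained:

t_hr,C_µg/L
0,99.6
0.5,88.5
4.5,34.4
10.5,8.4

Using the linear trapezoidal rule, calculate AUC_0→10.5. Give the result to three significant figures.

AUC = 421 µg/L·hr

Trapezoidal AUC_0→10.5:
  [0→0.5]: (99.6+88.5)/2 × 0.5 = 47.025
  [0.5→4.5]: (88.5+34.4)/2 × 4 = 245.8
  [4.5→10.5]: (34.4+8.4)/2 × 6 = 128.4
  Sum = 421.225 µg/L·hr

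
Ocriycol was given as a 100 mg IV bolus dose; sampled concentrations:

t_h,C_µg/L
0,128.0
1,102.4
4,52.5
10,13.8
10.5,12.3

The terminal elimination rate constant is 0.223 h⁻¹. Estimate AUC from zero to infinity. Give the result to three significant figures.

AUC = 608 µg/L·h

Trapezoidal AUC_0→10.5:
  [0→1]: (128.0+102.4)/2 × 1 = 115.2
  [1→4]: (102.4+52.5)/2 × 3 = 232.35
  [4→10]: (52.5+13.8)/2 × 6 = 198.9
  [10→10.5]: (13.8+12.3)/2 × 0.5 = 6.525
  Sum = 552.975 µg/L·h
Extrapolated tail: C_last / k_e = 12.3 / 0.223 = 55.157
AUC_0→∞ = 552.975 + 55.157 = 608.132 µg/L·h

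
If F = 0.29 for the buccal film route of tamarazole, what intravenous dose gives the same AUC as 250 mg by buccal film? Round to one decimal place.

Systemic exposure from an extravascular dose = F × D_ev, so the equivalent IV dose is F × D_ev.
D_iv = F × D_ev = 0.29 × 250 = 72.5 mg

D_iv = 72.5 mg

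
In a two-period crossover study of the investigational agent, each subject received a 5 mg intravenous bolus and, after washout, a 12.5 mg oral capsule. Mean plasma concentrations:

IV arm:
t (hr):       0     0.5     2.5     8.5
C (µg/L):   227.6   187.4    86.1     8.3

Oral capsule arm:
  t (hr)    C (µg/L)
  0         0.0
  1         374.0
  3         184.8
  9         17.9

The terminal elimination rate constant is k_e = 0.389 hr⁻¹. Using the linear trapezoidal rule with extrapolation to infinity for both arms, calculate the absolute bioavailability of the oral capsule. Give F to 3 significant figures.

Trapezoidal AUC_0→8.5 (IV):
  [0→0.5]: (227.6+187.4)/2 × 0.5 = 103.75
  [0.5→2.5]: (187.4+86.1)/2 × 2 = 273.5
  [2.5→8.5]: (86.1+8.3)/2 × 6 = 283.2
  Sum = 660.45 µg/L·hr
IV tail: 8.3/0.389 = 21.337; AUC_iv,0→∞ = 660.45 + 21.337 = 681.787 µg/L·hr
Trapezoidal AUC_0→9 (oral capsule):
  [0→1]: (0.0+374.0)/2 × 1 = 187.0
  [1→3]: (374.0+184.8)/2 × 2 = 558.8
  [3→9]: (184.8+17.9)/2 × 6 = 608.1
  Sum = 1353.9 µg/L·hr
oral capsule tail: 17.9/0.389 = 46.015; AUC_ev,0→∞ = 1353.9 + 46.015 = 1399.915 µg/L·hr
F = (AUC_ev/D_ev)/(AUC_iv/D_iv) = (1399.915/12.5)/(681.787/5) = 111.9932/136.3574 = 0.8213

F = 0.821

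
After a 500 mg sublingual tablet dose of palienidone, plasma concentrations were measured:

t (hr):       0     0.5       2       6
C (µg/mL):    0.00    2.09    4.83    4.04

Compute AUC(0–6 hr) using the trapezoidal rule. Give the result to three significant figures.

Trapezoidal AUC_0→6:
  [0→0.5]: (0.00+2.09)/2 × 0.5 = 0.5225
  [0.5→2]: (2.09+4.83)/2 × 1.5 = 5.19
  [2→6]: (4.83+4.04)/2 × 4 = 17.74
  Sum = 23.4525 µg/mL·hr

AUC = 23.5 µg/mL·hr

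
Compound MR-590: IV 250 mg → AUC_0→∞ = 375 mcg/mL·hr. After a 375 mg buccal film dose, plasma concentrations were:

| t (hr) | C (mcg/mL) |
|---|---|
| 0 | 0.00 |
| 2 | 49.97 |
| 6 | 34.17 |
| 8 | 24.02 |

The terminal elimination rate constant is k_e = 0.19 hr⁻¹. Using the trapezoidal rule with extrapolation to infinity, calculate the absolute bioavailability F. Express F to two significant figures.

F = 0.72

Trapezoidal AUC_0→8 (buccal film):
  [0→2]: (0.00+49.97)/2 × 2 = 49.97
  [2→6]: (49.97+34.17)/2 × 4 = 168.28
  [6→8]: (34.17+24.02)/2 × 2 = 58.19
  Sum = 276.44 mcg/mL·hr
Tail: C_last/k_e = 24.02/0.19 = 126.421
AUC_0→∞ (buccal film) = 276.44 + 126.421 = 402.861 mcg/mL·hr
F = (AUC_ev/D_ev)/(AUC_iv/D_iv) = (402.861/375)/(375/250) = 1.074296/1.5 = 0.7162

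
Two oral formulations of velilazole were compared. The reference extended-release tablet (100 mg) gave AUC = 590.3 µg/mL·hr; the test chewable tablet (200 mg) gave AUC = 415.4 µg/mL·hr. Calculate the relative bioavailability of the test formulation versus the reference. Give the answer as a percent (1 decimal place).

F_rel = 35.2%

F_rel = (AUC_test/D_test) / (AUC_ref/D_ref)
      = (415.4/200) / (590.3/100)
      = 2.077 / 5.903 = 0.3519 = 35.19%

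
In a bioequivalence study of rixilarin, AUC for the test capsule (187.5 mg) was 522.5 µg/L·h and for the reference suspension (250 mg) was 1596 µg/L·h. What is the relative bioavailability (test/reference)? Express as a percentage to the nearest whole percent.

F_rel = 44%

F_rel = (AUC_test/D_test) / (AUC_ref/D_ref)
      = (522.5/187.5) / (1596/250)
      = 2.78667 / 6.384 = 0.4365 = 43.65%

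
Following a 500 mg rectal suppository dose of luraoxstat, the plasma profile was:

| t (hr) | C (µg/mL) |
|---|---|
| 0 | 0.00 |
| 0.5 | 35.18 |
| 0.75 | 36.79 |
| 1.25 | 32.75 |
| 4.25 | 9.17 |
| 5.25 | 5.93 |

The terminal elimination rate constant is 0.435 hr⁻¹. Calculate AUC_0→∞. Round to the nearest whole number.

Trapezoidal AUC_0→5.25:
  [0→0.5]: (0.00+35.18)/2 × 0.5 = 8.795
  [0.5→0.75]: (35.18+36.79)/2 × 0.25 = 8.99625
  [0.75→1.25]: (36.79+32.75)/2 × 0.5 = 17.385
  [1.25→4.25]: (32.75+9.17)/2 × 3 = 62.88
  [4.25→5.25]: (9.17+5.93)/2 × 1 = 7.55
  Sum = 105.60625 µg/mL·hr
Extrapolated tail: C_last / k_e = 5.93 / 0.435 = 13.632
AUC_0→∞ = 105.60625 + 13.632 = 119.23825 µg/mL·hr

AUC = 119 µg/mL·hr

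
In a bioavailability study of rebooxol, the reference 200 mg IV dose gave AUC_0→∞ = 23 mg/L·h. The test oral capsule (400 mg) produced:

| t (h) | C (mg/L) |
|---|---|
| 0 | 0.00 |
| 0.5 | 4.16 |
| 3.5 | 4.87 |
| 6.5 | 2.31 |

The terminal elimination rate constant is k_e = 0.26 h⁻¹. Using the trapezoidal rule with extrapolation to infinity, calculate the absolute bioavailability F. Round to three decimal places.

F = 0.744

Trapezoidal AUC_0→6.5 (oral capsule):
  [0→0.5]: (0.00+4.16)/2 × 0.5 = 1.04
  [0.5→3.5]: (4.16+4.87)/2 × 3 = 13.545
  [3.5→6.5]: (4.87+2.31)/2 × 3 = 10.77
  Sum = 25.355 mg/L·h
Tail: C_last/k_e = 2.31/0.26 = 8.885
AUC_0→∞ (oral capsule) = 25.355 + 8.885 = 34.24 mg/L·h
F = (AUC_ev/D_ev)/(AUC_iv/D_iv) = (34.24/400)/(23/200) = 0.0856/0.115 = 0.7443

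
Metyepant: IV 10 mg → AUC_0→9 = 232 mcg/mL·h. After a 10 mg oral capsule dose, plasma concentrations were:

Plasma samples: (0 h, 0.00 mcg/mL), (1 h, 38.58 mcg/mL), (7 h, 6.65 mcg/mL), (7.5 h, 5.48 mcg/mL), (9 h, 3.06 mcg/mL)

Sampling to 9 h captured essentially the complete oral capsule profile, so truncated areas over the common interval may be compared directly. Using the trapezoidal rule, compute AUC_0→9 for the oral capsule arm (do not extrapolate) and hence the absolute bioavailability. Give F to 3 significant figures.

Trapezoidal AUC_0→9 (oral capsule):
  [0→1]: (0.00+38.58)/2 × 1 = 19.29
  [1→7]: (38.58+6.65)/2 × 6 = 135.69
  [7→7.5]: (6.65+5.48)/2 × 0.5 = 3.0325
  [7.5→9]: (5.48+3.06)/2 × 1.5 = 6.405
  Sum = 164.4175 mcg/mL·h
F = (AUC_ev/D_ev)/(AUC_iv/D_iv) = (164.4175/10)/(232/10) = 16.44175/23.2 = 0.7087

F = 0.709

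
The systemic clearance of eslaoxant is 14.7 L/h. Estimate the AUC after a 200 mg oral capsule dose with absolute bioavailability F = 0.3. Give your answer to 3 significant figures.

AUC_0→∞ = F × Dose / CL
        = 0.3 × 200 / 14.7 = 4.08163 mg/L·h

AUC = 4.08 mg/L·h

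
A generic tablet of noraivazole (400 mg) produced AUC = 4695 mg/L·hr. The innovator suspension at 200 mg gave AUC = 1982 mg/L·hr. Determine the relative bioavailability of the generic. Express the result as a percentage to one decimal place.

F_rel = 118.4%

F_rel = (AUC_test/D_test) / (AUC_ref/D_ref)
      = (4695/400) / (1982/200)
      = 11.7375 / 9.91 = 1.1844 = 118.44%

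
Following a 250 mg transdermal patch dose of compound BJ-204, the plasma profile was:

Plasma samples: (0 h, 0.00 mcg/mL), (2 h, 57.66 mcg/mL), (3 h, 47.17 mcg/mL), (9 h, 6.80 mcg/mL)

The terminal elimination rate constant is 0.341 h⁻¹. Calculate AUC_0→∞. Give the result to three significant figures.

AUC = 292 mcg/mL·h

Trapezoidal AUC_0→9:
  [0→2]: (0.00+57.66)/2 × 2 = 57.66
  [2→3]: (57.66+47.17)/2 × 1 = 52.415
  [3→9]: (47.17+6.80)/2 × 6 = 161.91
  Sum = 271.985 mcg/mL·h
Extrapolated tail: C_last / k_e = 6.80 / 0.341 = 19.941
AUC_0→∞ = 271.985 + 19.941 = 291.926 mcg/mL·h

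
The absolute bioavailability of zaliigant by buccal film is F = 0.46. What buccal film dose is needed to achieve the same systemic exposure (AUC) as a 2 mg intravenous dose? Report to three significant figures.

D_buccal = 4.35 mg

For equal systemic exposure: F × D_ev = D_iv
D_ev = D_iv / F = 2 / 0.46 = 4.34783 mg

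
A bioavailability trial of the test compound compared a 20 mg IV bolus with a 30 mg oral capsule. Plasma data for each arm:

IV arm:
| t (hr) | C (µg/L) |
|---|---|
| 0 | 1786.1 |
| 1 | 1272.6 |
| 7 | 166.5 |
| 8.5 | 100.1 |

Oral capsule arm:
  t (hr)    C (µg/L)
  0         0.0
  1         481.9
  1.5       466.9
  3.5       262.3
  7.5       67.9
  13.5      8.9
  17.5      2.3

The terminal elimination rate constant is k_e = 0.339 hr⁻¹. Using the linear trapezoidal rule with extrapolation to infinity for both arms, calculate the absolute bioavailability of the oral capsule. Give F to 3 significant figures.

Trapezoidal AUC_0→8.5 (IV):
  [0→1]: (1786.1+1272.6)/2 × 1 = 1529.35
  [1→7]: (1272.6+166.5)/2 × 6 = 4317.3
  [7→8.5]: (166.5+100.1)/2 × 1.5 = 199.95
  Sum = 6046.6 µg/L·hr
IV tail: 100.1/0.339 = 295.280; AUC_iv,0→∞ = 6046.6 + 295.280 = 6341.88 µg/L·hr
Trapezoidal AUC_0→17.5 (oral capsule):
  [0→1]: (0.0+481.9)/2 × 1 = 240.95
  [1→1.5]: (481.9+466.9)/2 × 0.5 = 237.2
  [1.5→3.5]: (466.9+262.3)/2 × 2 = 729.2
  [3.5→7.5]: (262.3+67.9)/2 × 4 = 660.4
  [7.5→13.5]: (67.9+8.9)/2 × 6 = 230.4
  [13.5→17.5]: (8.9+2.3)/2 × 4 = 22.4
  Sum = 2120.55 µg/L·hr
oral capsule tail: 2.3/0.339 = 6.785; AUC_ev,0→∞ = 2120.55 + 6.785 = 2127.335 µg/L·hr
F = (AUC_ev/D_ev)/(AUC_iv/D_iv) = (2127.335/30)/(6341.88/20) = 70.9112/317.094 = 0.2236

F = 0.224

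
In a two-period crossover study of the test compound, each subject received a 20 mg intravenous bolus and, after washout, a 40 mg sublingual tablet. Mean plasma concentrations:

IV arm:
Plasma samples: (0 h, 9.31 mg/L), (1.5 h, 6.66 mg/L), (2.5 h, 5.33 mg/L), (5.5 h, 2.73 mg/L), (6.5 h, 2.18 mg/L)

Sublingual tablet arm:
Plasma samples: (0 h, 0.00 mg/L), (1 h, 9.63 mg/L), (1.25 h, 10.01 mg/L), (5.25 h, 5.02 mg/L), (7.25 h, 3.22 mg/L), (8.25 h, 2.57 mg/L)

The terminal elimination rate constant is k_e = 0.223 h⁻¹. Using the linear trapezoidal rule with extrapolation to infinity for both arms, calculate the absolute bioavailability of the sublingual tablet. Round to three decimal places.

F = 0.709

Trapezoidal AUC_0→6.5 (IV):
  [0→1.5]: (9.31+6.66)/2 × 1.5 = 11.9775
  [1.5→2.5]: (6.66+5.33)/2 × 1 = 5.995
  [2.5→5.5]: (5.33+2.73)/2 × 3 = 12.09
  [5.5→6.5]: (2.73+2.18)/2 × 1 = 2.455
  Sum = 32.5175 mg/L·h
IV tail: 2.18/0.223 = 9.776; AUC_iv,0→∞ = 32.5175 + 9.776 = 42.2935 mg/L·h
Trapezoidal AUC_0→8.25 (sublingual tablet):
  [0→1]: (0.00+9.63)/2 × 1 = 4.815
  [1→1.25]: (9.63+10.01)/2 × 0.25 = 2.455
  [1.25→5.25]: (10.01+5.02)/2 × 4 = 30.06
  [5.25→7.25]: (5.02+3.22)/2 × 2 = 8.24
  [7.25→8.25]: (3.22+2.57)/2 × 1 = 2.895
  Sum = 48.465 mg/L·h
sublingual tablet tail: 2.57/0.223 = 11.525; AUC_ev,0→∞ = 48.465 + 11.525 = 59.99 mg/L·h
F = (AUC_ev/D_ev)/(AUC_iv/D_iv) = (59.99/40)/(42.2935/20) = 1.49975/2.114675 = 0.7092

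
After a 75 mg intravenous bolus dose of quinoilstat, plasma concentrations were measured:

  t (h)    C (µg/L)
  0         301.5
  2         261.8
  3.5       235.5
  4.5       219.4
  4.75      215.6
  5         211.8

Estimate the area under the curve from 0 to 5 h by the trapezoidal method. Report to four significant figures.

AUC = 1272 µg/L·h

Trapezoidal AUC_0→5:
  [0→2]: (301.5+261.8)/2 × 2 = 563.3
  [2→3.5]: (261.8+235.5)/2 × 1.5 = 372.975
  [3.5→4.5]: (235.5+219.4)/2 × 1 = 227.45
  [4.5→4.75]: (219.4+215.6)/2 × 0.25 = 54.375
  [4.75→5]: (215.6+211.8)/2 × 0.25 = 53.425
  Sum = 1271.525 µg/L·h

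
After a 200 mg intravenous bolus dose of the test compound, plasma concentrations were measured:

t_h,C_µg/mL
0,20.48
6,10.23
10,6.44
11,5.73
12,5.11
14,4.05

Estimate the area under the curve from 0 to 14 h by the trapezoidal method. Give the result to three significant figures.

AUC = 146 µg/mL·h

Trapezoidal AUC_0→14:
  [0→6]: (20.48+10.23)/2 × 6 = 92.13
  [6→10]: (10.23+6.44)/2 × 4 = 33.34
  [10→11]: (6.44+5.73)/2 × 1 = 6.085
  [11→12]: (5.73+5.11)/2 × 1 = 5.42
  [12→14]: (5.11+4.05)/2 × 2 = 9.16
  Sum = 146.135 µg/mL·h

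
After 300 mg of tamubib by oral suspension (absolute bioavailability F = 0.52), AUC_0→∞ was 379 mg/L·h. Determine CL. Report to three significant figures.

CL = F × Dose / AUC_0→∞
   = 0.52 × 300 / 379 = 0.411609 L/h

CL = 0.412 L/h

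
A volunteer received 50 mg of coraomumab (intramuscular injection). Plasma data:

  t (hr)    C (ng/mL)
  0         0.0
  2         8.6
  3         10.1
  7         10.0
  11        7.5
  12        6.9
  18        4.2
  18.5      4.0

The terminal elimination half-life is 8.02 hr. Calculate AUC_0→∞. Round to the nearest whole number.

AUC = 182 ng/mL·hr

Trapezoidal AUC_0→18.5:
  [0→2]: (0.0+8.6)/2 × 2 = 8.6
  [2→3]: (8.6+10.1)/2 × 1 = 9.35
  [3→7]: (10.1+10.0)/2 × 4 = 40.2
  [7→11]: (10.0+7.5)/2 × 4 = 35.0
  [11→12]: (7.5+6.9)/2 × 1 = 7.2
  [12→18]: (6.9+4.2)/2 × 6 = 33.3
  [18→18.5]: (4.2+4.0)/2 × 0.5 = 2.05
  Sum = 135.7 ng/mL·hr
k_e = ln2 / t½ = 0.693147 / 8.02 = 0.0864 hr^-1
Extrapolated tail: C_last / k_e = 4.0 / 0.0864 = 46.296
AUC_0→∞ = 135.7 + 46.296 = 181.996 ng/mL·hr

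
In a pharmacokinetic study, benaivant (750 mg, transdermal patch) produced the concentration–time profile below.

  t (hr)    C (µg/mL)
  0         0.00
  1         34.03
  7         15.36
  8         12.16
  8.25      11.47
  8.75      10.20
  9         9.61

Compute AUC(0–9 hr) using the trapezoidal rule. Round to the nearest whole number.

Trapezoidal AUC_0→9:
  [0→1]: (0.00+34.03)/2 × 1 = 17.015
  [1→7]: (34.03+15.36)/2 × 6 = 148.17
  [7→8]: (15.36+12.16)/2 × 1 = 13.76
  [8→8.25]: (12.16+11.47)/2 × 0.25 = 2.95375
  [8.25→8.75]: (11.47+10.20)/2 × 0.5 = 5.4175
  [8.75→9]: (10.20+9.61)/2 × 0.25 = 2.47625
  Sum = 189.7925 µg/mL·hr

AUC = 190 µg/mL·hr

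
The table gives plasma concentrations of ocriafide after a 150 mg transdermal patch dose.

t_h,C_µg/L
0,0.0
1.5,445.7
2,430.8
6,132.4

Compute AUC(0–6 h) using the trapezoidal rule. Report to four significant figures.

Trapezoidal AUC_0→6:
  [0→1.5]: (0.0+445.7)/2 × 1.5 = 334.275
  [1.5→2]: (445.7+430.8)/2 × 0.5 = 219.125
  [2→6]: (430.8+132.4)/2 × 4 = 1126.4
  Sum = 1679.8 µg/L·h

AUC = 1680 µg/L·h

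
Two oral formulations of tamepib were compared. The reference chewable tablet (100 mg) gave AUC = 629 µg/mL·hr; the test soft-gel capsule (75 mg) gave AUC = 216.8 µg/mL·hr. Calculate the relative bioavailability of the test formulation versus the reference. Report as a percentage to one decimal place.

F_rel = 46.0%

F_rel = (AUC_test/D_test) / (AUC_ref/D_ref)
      = (216.8/75) / (629/100)
      = 2.89067 / 6.29 = 0.4596 = 45.96%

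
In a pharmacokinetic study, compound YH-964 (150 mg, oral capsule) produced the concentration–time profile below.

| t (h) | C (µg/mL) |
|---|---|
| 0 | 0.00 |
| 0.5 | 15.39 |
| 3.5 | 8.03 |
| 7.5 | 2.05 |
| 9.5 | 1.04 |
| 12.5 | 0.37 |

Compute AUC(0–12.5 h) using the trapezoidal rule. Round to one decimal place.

Trapezoidal AUC_0→12.5:
  [0→0.5]: (0.00+15.39)/2 × 0.5 = 3.8475
  [0.5→3.5]: (15.39+8.03)/2 × 3 = 35.13
  [3.5→7.5]: (8.03+2.05)/2 × 4 = 20.16
  [7.5→9.5]: (2.05+1.04)/2 × 2 = 3.09
  [9.5→12.5]: (1.04+0.37)/2 × 3 = 2.115
  Sum = 64.3425 µg/mL·h

AUC = 64.3 µg/mL·h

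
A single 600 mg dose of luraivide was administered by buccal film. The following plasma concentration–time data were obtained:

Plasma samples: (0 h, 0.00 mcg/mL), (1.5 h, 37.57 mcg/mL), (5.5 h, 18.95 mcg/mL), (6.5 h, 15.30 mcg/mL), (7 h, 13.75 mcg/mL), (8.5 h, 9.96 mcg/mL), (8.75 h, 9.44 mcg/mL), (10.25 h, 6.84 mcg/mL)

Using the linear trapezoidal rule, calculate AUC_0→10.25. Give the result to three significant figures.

AUC = 198 mcg/mL·h

Trapezoidal AUC_0→10.25:
  [0→1.5]: (0.00+37.57)/2 × 1.5 = 28.1775
  [1.5→5.5]: (37.57+18.95)/2 × 4 = 113.04
  [5.5→6.5]: (18.95+15.30)/2 × 1 = 17.125
  [6.5→7]: (15.30+13.75)/2 × 0.5 = 7.2625
  [7→8.5]: (13.75+9.96)/2 × 1.5 = 17.7825
  [8.5→8.75]: (9.96+9.44)/2 × 0.25 = 2.425
  [8.75→10.25]: (9.44+6.84)/2 × 1.5 = 12.21
  Sum = 198.0225 mcg/mL·h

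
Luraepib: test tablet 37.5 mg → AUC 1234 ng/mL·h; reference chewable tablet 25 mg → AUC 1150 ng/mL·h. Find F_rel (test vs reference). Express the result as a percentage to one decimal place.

F_rel = 71.5%

F_rel = (AUC_test/D_test) / (AUC_ref/D_ref)
      = (1234/37.5) / (1150/25)
      = 32.9067 / 46 = 0.7154 = 71.54%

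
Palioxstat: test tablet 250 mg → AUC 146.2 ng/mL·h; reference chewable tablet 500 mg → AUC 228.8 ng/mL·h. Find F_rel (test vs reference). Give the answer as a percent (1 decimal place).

F_rel = 127.8%

F_rel = (AUC_test/D_test) / (AUC_ref/D_ref)
      = (146.2/250) / (228.8/500)
      = 0.5848 / 0.4576 = 1.2780 = 127.80%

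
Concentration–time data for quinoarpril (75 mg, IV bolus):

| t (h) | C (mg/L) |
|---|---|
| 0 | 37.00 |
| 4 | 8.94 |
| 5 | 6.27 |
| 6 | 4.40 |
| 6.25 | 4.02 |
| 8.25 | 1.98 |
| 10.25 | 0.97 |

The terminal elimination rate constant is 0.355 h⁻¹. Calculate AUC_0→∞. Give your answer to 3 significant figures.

Trapezoidal AUC_0→10.25:
  [0→4]: (37.00+8.94)/2 × 4 = 91.88
  [4→5]: (8.94+6.27)/2 × 1 = 7.605
  [5→6]: (6.27+4.40)/2 × 1 = 5.335
  [6→6.25]: (4.40+4.02)/2 × 0.25 = 1.0525
  [6.25→8.25]: (4.02+1.98)/2 × 2 = 6.0
  [8.25→10.25]: (1.98+0.97)/2 × 2 = 2.95
  Sum = 114.8225 mg/L·h
Extrapolated tail: C_last / k_e = 0.97 / 0.355 = 2.732
AUC_0→∞ = 114.8225 + 2.732 = 117.5545 mg/L·h

AUC = 118 mg/L·h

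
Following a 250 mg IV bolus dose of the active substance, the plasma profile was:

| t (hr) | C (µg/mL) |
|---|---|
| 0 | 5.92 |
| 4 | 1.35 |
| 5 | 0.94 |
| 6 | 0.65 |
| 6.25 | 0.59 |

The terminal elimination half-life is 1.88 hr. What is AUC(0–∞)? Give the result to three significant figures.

Trapezoidal AUC_0→6.25:
  [0→4]: (5.92+1.35)/2 × 4 = 14.54
  [4→5]: (1.35+0.94)/2 × 1 = 1.145
  [5→6]: (0.94+0.65)/2 × 1 = 0.795
  [6→6.25]: (0.65+0.59)/2 × 0.25 = 0.155
  Sum = 16.635 µg/mL·hr
k_e = ln2 / t½ = 0.693147 / 1.88 = 0.3687 hr^-1
Extrapolated tail: C_last / k_e = 0.59 / 0.3687 = 1.600
AUC_0→∞ = 16.635 + 1.600 = 18.235 µg/mL·hr

AUC = 18.2 µg/mL·hr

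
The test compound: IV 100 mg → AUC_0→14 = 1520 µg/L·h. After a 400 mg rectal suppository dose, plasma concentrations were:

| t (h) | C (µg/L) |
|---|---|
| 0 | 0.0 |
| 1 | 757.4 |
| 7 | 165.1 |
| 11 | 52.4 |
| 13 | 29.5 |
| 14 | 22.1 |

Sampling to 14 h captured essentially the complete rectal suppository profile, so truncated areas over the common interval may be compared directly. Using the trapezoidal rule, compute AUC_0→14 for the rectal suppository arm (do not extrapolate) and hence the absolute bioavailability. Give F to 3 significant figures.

F = 0.607

Trapezoidal AUC_0→14 (rectal suppository):
  [0→1]: (0.0+757.4)/2 × 1 = 378.7
  [1→7]: (757.4+165.1)/2 × 6 = 2767.5
  [7→11]: (165.1+52.4)/2 × 4 = 435.0
  [11→13]: (52.4+29.5)/2 × 2 = 81.9
  [13→14]: (29.5+22.1)/2 × 1 = 25.8
  Sum = 3688.9 µg/L·h
F = (AUC_ev/D_ev)/(AUC_iv/D_iv) = (3688.9/400)/(1520/100) = 9.22225/15.2 = 0.6067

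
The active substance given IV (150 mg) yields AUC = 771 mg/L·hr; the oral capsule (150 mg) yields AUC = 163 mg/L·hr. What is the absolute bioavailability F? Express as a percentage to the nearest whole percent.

F = (AUC_ev / D_ev) / (AUC_iv / D_iv)
  = (163/150) / (771/150)
  = 1.08667 / 5.14 = 0.2114
  = 21.14%

F = 21%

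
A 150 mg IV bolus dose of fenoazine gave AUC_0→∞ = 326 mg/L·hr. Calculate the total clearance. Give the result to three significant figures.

CL = Dose_iv / AUC_0→∞
   = 150 / 326 = 0.460123 L/hr

CL = 0.460 L/hr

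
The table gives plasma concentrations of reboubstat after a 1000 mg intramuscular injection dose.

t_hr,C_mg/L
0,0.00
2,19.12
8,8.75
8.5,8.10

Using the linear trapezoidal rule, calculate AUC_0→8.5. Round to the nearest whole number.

Trapezoidal AUC_0→8.5:
  [0→2]: (0.00+19.12)/2 × 2 = 19.12
  [2→8]: (19.12+8.75)/2 × 6 = 83.61
  [8→8.5]: (8.75+8.10)/2 × 0.5 = 4.2125
  Sum = 106.9425 mg/L·hr

AUC = 107 mg/L·hr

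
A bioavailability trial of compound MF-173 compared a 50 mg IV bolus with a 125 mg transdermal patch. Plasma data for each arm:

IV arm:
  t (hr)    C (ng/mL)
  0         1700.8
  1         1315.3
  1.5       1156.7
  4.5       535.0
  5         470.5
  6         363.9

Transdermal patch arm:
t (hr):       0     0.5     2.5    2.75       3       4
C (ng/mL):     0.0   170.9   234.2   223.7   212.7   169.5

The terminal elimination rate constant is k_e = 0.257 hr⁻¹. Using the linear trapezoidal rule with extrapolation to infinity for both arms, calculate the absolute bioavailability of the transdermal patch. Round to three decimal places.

F = 0.084

Trapezoidal AUC_0→6 (IV):
  [0→1]: (1700.8+1315.3)/2 × 1 = 1508.05
  [1→1.5]: (1315.3+1156.7)/2 × 0.5 = 618.0
  [1.5→4.5]: (1156.7+535.0)/2 × 3 = 2537.55
  [4.5→5]: (535.0+470.5)/2 × 0.5 = 251.375
  [5→6]: (470.5+363.9)/2 × 1 = 417.2
  Sum = 5332.175 ng/mL·hr
IV tail: 363.9/0.257 = 1415.953; AUC_iv,0→∞ = 5332.175 + 1415.953 = 6748.128 ng/mL·hr
Trapezoidal AUC_0→4 (transdermal patch):
  [0→0.5]: (0.0+170.9)/2 × 0.5 = 42.725
  [0.5→2.5]: (170.9+234.2)/2 × 2 = 405.1
  [2.5→2.75]: (234.2+223.7)/2 × 0.25 = 57.2375
  [2.75→3]: (223.7+212.7)/2 × 0.25 = 54.55
  [3→4]: (212.7+169.5)/2 × 1 = 191.1
  Sum = 750.7125 ng/mL·hr
transdermal patch tail: 169.5/0.257 = 659.533; AUC_ev,0→∞ = 750.7125 + 659.533 = 1410.2455 ng/mL·hr
F = (AUC_ev/D_ev)/(AUC_iv/D_iv) = (1410.2455/125)/(6748.128/50) = 11.281964/134.96256 = 0.0836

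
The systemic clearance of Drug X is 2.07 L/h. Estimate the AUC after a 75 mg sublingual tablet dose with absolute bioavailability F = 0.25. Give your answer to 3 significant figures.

AUC = 9.06 mg/L·h

AUC_0→∞ = F × Dose / CL
        = 0.25 × 75 / 2.07 = 9.05797 mg/L·h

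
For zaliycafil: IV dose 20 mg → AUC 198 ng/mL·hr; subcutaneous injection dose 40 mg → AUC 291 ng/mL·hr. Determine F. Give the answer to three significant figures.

F = 0.735

F = (AUC_ev / D_ev) / (AUC_iv / D_iv)
  = (291/40) / (198/20)
  = 7.275 / 9.9 = 0.7348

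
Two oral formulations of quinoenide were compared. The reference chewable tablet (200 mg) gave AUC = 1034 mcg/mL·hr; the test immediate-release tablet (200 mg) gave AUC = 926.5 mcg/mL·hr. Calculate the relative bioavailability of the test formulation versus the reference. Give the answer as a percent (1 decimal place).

F_rel = (AUC_test/D_test) / (AUC_ref/D_ref)
      = (926.5/200) / (1034/200)
      = 4.6325 / 5.17 = 0.8960 = 89.60%

F_rel = 89.6%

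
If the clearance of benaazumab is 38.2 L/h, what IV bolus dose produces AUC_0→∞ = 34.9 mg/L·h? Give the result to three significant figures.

Dose_iv = CL × AUC_0→∞
     = 38.2 × 34.9 = 1333.18 mg

Dose = 1330 mg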